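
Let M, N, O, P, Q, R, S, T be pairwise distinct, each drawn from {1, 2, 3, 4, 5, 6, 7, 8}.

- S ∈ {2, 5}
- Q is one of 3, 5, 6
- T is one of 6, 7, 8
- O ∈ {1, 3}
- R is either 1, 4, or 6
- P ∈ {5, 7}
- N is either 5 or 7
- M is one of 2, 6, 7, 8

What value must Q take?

The 8 variables together cover exactly {1, 2, 3, 4, 5, 6, 7, 8} — 8 values for 8 variables — and 4 appears only in R's list, so R = 4.
The 7 still-open variables together cover exactly {1, 2, 3, 5, 6, 7, 8} — 7 values for 7 variables — and 1 appears only in O's list, so O = 1.
The 6 still-open variables draw from only 6 values {2, 3, 5, 6, 7, 8}, so each is used; only Q can be 3, hence Q = 3.

3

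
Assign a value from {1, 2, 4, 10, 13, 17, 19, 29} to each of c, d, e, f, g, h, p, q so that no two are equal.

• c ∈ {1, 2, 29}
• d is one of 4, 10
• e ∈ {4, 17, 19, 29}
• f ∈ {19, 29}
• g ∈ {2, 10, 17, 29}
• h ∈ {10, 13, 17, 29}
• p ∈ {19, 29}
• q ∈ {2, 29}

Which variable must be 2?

q

Among the 8 variables, 1 fits only c (and all 8 values in {1, 2, 4, 10, 13, 17, 19, 29} must be used), so c = 1.
The 7 still-open variables draw from only 7 values {2, 4, 10, 13, 17, 19, 29}, so each is used; only h can be 13, hence h = 13.
f and p between them cover only {19, 29} — a naked pair. Remove those values from e, g, q.
So 2 goes to q.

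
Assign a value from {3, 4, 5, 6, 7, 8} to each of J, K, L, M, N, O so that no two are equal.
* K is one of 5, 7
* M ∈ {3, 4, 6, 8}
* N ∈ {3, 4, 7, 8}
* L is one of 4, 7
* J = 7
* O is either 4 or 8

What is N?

J's domain is down to {7}, so J = 7. So K, L, N can't be 7.
K's domain is down to {5}, so K = 5.
L must be 4 (only option left). So M, N, O can't be 4.
O's domain is down to {8}, so O = 8. Remove 8 from M, N.
So N = 3.

3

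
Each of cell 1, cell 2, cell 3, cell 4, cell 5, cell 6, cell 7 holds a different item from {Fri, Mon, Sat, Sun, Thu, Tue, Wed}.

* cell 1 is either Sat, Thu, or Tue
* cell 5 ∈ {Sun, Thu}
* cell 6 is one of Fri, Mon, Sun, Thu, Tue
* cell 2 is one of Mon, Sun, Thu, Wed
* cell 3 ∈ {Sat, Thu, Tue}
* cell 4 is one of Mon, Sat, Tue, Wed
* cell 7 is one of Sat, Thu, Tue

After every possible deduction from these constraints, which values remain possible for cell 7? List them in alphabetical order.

Among the 7 variables, Fri fits only cell 6 (and all 7 values in {Fri, Mon, Sat, Sun, Thu, Tue, Wed} must be used), so cell 6 = Fri.
cell 1, cell 3, cell 7 between them cover only {Sat, Thu, Tue} — a naked triple. Remove those values from cell 2, cell 4, cell 5.
That leaves cell 5 = Sun. Eliminate Sun elsewhere: cell 2.
No further eliminations apply; cell 7 can still be any of Sat, Thu, Tue.

Sat, Thu, Tue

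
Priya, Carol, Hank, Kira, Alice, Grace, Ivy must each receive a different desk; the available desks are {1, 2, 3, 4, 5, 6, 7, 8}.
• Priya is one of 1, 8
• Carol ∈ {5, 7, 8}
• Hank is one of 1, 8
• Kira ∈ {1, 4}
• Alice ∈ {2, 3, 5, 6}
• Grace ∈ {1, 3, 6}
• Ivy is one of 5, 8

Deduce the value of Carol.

7

Priya and Hank share exactly the 2 values {1, 8}; by pigeonhole those values go to them, so strike 1, 8 from Carol, Kira, Grace, Ivy.
Kira must be 4 (only option left).
Ivy's domain is down to {5}, so Ivy = 5. Strike 5 from Carol, Alice.
So Carol = 7.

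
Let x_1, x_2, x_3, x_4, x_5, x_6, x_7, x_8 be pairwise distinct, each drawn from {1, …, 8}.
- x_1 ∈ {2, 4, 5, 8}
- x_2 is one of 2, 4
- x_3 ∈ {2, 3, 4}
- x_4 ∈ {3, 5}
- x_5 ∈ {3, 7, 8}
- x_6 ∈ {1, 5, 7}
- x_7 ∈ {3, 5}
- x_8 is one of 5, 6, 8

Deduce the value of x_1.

8

The 8 variables draw from only 8 values {1, 2, 3, 4, 5, 6, 7, 8}, so each is used; only x_6 can be 1, hence x_6 = 1.
Among the 7 still-open variables, 6 fits only x_8 (and all 7 values in {2, 3, 4, 5, 6, 7, 8} must be used), so x_8 = 6.
Among the 6 still-open variables, 7 fits only x_5 (and all 6 values in {2, 3, 4, 5, 7, 8} must be used), so x_5 = 7.
The 5 still-open variables together cover exactly {2, 3, 4, 5, 8} — 5 values for 5 variables — and 8 appears only in x_1's list, so x_1 = 8.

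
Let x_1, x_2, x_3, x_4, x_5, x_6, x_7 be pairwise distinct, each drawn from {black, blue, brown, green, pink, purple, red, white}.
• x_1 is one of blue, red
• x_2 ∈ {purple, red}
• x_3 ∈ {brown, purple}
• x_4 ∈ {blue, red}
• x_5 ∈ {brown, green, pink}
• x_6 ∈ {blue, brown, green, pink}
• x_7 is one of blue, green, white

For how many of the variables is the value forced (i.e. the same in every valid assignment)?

The 7 variables draw from only 7 values {blue, brown, green, pink, purple, red, white}, so each is used; only x_7 can be white, hence x_7 = white.
x_1 and x_4 share exactly the 2 values {blue, red}; by pigeonhole those values go to them, so strike blue, red from x_2, x_6.
That leaves x_2 = purple. Remove purple from x_3.
x_3's domain is down to {brown}, so x_3 = brown. Eliminate brown elsewhere: x_5, x_6.
Determined: x_2=purple, x_3=brown, x_7=white. The other variables each still have more than one consistent value. That makes 3.

3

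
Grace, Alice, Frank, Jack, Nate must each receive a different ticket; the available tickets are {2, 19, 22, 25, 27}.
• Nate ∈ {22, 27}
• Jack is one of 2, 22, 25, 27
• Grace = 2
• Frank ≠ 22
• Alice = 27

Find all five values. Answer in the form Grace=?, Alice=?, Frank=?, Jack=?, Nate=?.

Grace=2, Alice=27, Frank=19, Jack=25, Nate=22

Grace must be 2 (only option left). Strike 2 from Frank, Jack.
Alice must be 27 (only option left). Remove 27 from Frank, Jack, Nate.
Nate must be 22 (only option left). Eliminate 22 elsewhere: Jack.
Jack has just one choice, so Jack = 25. Remove 25 from Frank.
That leaves Frank = 19.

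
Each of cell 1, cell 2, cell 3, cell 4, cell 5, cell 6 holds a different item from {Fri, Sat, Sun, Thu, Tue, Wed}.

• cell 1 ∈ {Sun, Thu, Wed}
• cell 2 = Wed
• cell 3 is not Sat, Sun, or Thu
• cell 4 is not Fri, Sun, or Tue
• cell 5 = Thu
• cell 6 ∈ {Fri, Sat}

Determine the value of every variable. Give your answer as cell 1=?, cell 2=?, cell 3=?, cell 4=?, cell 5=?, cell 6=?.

cell 2 has just one choice, so cell 2 = Wed. So cell 1, cell 3, cell 4 can't be Wed.
That leaves cell 5 = Thu. Remove Thu from cell 1, cell 4.
cell 1 has just one choice, so cell 1 = Sun.
cell 4 must be Sat (only option left). Remove Sat from cell 6.
cell 6's domain is down to {Fri}, so cell 6 = Fri. So cell 3 can't be Fri.
cell 3's domain is down to {Tue}, so cell 3 = Tue.

cell 1=Sun, cell 2=Wed, cell 3=Tue, cell 4=Sat, cell 5=Thu, cell 6=Fri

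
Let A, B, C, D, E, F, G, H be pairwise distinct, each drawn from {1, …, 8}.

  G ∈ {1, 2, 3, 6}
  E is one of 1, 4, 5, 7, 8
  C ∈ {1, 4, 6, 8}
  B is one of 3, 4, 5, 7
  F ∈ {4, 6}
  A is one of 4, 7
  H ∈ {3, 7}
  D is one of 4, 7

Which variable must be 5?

B

The 8 variables draw from only 8 values {1, 2, 3, 4, 5, 6, 7, 8}, so each is used; only G can be 2, hence G = 2.
A and D share exactly the 2 values {4, 7}; by pigeonhole those values go to them, so strike 4, 7 from B, C, E, F, H.
F must be 6 (only option left). Strike 6 from C.
H's domain is down to {3}, so H = 3. Strike 3 from B.
So 5 goes to B.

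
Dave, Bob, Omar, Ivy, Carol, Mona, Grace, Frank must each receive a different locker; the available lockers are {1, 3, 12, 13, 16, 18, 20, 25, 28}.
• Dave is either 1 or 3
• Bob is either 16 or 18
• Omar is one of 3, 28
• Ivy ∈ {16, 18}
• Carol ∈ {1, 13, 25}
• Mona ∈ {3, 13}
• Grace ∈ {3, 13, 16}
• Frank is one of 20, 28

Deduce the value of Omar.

28

The 8 variables draw from only 8 values {1, 3, 13, 16, 18, 20, 25, 28}, so each is used; only Frank can be 20, hence Frank = 20.
The 7 still-open variables together cover exactly {1, 3, 13, 16, 18, 25, 28} — 7 values for 7 variables — and 25 appears only in Carol's list, so Carol = 25.
The 6 still-open variables together cover exactly {1, 3, 13, 16, 18, 28} — 6 values for 6 variables — and 1 appears only in Dave's list, so Dave = 1.
The 5 still-open variables draw from only 5 values {3, 13, 16, 18, 28}, so each is used; only Omar can be 28, hence Omar = 28.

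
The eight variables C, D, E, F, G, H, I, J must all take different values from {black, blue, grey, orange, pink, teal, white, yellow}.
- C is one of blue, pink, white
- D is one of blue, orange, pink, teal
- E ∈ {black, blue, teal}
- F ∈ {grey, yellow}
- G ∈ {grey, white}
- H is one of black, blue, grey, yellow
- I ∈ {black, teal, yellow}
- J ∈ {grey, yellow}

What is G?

white

The 8 variables together cover exactly {black, blue, grey, orange, pink, teal, white, yellow} — 8 values for 8 variables — and orange appears only in D's list, so D = orange.
The 7 still-open variables draw from only 7 values {black, blue, grey, pink, teal, white, yellow}, so each is used; only C can be pink, hence C = pink.
Among the 6 still-open variables, white fits only G (and all 6 values in {black, blue, grey, teal, white, yellow} must be used), so G = white.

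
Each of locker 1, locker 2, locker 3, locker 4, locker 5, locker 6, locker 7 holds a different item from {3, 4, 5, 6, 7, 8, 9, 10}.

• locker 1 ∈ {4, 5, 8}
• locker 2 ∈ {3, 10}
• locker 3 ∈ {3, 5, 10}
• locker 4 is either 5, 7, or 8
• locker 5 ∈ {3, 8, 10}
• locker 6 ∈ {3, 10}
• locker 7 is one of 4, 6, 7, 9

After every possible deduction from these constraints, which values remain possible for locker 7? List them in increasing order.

6, 9

locker 2 and locker 6 between them cover only {3, 10} — a naked pair. Remove those values from locker 3, locker 5.
That leaves locker 3 = 5. Strike 5 from locker 1, locker 4.
locker 5 has just one choice, so locker 5 = 8. Eliminate 8 elsewhere: locker 1, locker 4.
locker 1's domain is down to {4}, so locker 1 = 4. Eliminate 4 elsewhere: locker 7.
locker 4's domain is down to {7}, so locker 4 = 7. Strike 7 from locker 7.
No further eliminations apply; locker 7 can still be any of 6, 9.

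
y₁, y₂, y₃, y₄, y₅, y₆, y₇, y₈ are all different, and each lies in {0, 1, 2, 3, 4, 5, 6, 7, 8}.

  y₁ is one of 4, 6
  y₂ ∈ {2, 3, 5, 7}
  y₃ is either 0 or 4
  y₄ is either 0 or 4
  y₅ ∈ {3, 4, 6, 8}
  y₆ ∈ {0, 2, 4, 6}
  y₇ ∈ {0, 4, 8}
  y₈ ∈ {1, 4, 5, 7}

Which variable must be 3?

y₃ and y₄ share exactly the 2 values {0, 4}; by pigeonhole those values go to them, so strike 0, 4 from y₁, y₅, y₆, y₇, y₈.
y₁ has just one choice, so y₁ = 6. Eliminate 6 elsewhere: y₅, y₆.
That leaves y₆ = 2. Strike 2 from y₂.
y₇ has just one choice, so y₇ = 8. So y₅ can't be 8.
So 3 goes to y₅.

y₅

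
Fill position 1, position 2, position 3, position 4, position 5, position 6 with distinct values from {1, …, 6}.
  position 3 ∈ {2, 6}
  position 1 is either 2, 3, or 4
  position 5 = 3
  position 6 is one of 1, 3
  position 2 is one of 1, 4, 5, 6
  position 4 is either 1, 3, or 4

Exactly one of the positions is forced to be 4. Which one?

position 4

position 5 has just one choice, so position 5 = 3. So position 1, position 4, position 6 can't be 3.
That leaves position 6 = 1. Strike 1 from position 2, position 4.
So 4 goes to position 4.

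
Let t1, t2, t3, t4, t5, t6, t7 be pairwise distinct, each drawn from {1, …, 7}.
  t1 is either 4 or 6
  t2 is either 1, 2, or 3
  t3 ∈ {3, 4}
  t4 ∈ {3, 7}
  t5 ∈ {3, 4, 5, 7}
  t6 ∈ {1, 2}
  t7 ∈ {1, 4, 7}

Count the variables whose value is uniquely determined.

The 7 variables together cover exactly {1, 2, 3, 4, 5, 6, 7} — 7 values for 7 variables — and 5 appears only in t5's list, so t5 = 5.
The 6 still-open variables draw from only 6 values {1, 2, 3, 4, 6, 7}, so each is used; only t1 can be 6, hence t1 = 6.
Determined: t1=6, t5=5. The other variables each still have more than one consistent value. That makes 2.

2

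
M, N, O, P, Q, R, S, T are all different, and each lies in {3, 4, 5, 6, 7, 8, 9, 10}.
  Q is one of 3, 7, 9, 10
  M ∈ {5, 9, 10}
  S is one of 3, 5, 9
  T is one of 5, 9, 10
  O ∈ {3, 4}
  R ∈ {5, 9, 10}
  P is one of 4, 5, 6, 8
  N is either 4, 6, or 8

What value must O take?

Among the 8 variables, 7 fits only Q (and all 8 values in {3, 4, 5, 6, 7, 8, 9, 10} must be used), so Q = 7.
M, R, T between them cover only {5, 9, 10} — a naked triple. Remove those values from P, S.
S must be 3 (only option left). Eliminate 3 elsewhere: O.
So O = 4.

4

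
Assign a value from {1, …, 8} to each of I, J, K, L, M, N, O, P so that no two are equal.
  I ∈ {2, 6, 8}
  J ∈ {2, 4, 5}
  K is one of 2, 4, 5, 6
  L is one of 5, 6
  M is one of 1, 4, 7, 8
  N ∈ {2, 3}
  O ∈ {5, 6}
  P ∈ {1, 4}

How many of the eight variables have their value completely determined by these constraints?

Among the 8 variables, 3 fits only N (and all 8 values in {1, 2, 3, 4, 5, 6, 7, 8} must be used), so N = 3.
The 7 still-open variables together cover exactly {1, 2, 4, 5, 6, 7, 8} — 7 values for 7 variables — and 7 appears only in M's list, so M = 7.
The 6 still-open variables together cover exactly {1, 2, 4, 5, 6, 8} — 6 values for 6 variables — and 1 appears only in P's list, so P = 1.
The 5 still-open variables draw from only 5 values {2, 4, 5, 6, 8}, so each is used; only I can be 8, hence I = 8.
L and O between them cover only {5, 6} — a naked pair. Remove those values from J, K.
Determined: I=8, M=7, N=3, P=1. The other variables each still have more than one consistent value. That makes 4.

4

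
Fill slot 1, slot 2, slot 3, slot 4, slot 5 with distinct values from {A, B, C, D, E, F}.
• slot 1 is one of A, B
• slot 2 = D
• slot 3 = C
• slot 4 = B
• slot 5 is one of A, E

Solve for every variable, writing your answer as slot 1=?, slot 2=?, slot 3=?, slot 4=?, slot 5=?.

slot 2's domain is down to {D}, so slot 2 = D.
slot 3 has just one choice, so slot 3 = C.
slot 4 has just one choice, so slot 4 = B. Strike B from slot 1.
slot 1 must be A (only option left). Remove A from slot 5.
That leaves slot 5 = E.

slot 1=A, slot 2=D, slot 3=C, slot 4=B, slot 5=E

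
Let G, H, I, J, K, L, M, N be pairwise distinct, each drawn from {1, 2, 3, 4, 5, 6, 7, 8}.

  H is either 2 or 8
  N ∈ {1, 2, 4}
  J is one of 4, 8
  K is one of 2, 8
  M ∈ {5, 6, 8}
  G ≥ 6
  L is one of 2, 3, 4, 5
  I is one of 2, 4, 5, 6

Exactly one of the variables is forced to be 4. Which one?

Among the 8 variables, 1 fits only N (and all 8 values in {1, 2, 3, 4, 5, 6, 7, 8} must be used), so N = 1.
The 7 still-open variables draw from only 7 values {2, 3, 4, 5, 6, 7, 8}, so each is used; only L can be 3, hence L = 3.
Among the 6 still-open variables, 7 fits only G (and all 6 values in {2, 4, 5, 6, 7, 8} must be used), so G = 7.
H and K between them cover only {2, 8} — a naked pair. Remove those values from I, J, M.
So 4 goes to J.

J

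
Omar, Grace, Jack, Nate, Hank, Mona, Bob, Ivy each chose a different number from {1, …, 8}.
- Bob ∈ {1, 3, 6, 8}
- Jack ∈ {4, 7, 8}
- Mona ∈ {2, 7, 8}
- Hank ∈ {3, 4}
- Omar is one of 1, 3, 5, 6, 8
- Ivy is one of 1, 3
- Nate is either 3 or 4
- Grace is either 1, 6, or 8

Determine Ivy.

1

The 8 variables draw from only 8 values {1, 2, 3, 4, 5, 6, 7, 8}, so each is used; only Mona can be 2, hence Mona = 2.
The 7 still-open variables together cover exactly {1, 3, 4, 5, 6, 7, 8} — 7 values for 7 variables — and 5 appears only in Omar's list, so Omar = 5.
Among the 6 still-open variables, 7 fits only Jack (and all 6 values in {1, 3, 4, 6, 7, 8} must be used), so Jack = 7.
Nate and Hank between them cover only {3, 4} — a naked pair. Remove those values from Bob, Ivy.
So Ivy = 1.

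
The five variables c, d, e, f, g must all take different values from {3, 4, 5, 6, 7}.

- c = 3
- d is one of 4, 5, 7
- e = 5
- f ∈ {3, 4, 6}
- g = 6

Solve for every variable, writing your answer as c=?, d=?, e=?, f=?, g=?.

c has just one choice, so c = 3. Eliminate 3 elsewhere: f.
e must be 5 (only option left). Eliminate 5 elsewhere: d.
g must be 6 (only option left). Strike 6 from f.
f must be 4 (only option left). Strike 4 from d.
d's domain is down to {7}, so d = 7.

c=3, d=7, e=5, f=4, g=6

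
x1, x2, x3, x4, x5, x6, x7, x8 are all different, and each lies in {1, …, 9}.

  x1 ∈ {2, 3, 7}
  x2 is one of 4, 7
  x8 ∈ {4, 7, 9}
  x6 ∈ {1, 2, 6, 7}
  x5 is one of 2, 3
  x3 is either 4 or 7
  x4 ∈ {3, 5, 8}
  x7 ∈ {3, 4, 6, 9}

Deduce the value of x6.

The 2 variables x2 and x3 are confined to {4, 7}, which locks those values in; drop them from x1, x6, x7, x8.
That leaves x8 = 9. Eliminate 9 elsewhere: x7.
The 2 variables x1 and x5 are confined to {2, 3}, which locks those values in; drop them from x4, x6, x7.
x7 has just one choice, so x7 = 6. Eliminate 6 elsewhere: x6.
So x6 = 1.

1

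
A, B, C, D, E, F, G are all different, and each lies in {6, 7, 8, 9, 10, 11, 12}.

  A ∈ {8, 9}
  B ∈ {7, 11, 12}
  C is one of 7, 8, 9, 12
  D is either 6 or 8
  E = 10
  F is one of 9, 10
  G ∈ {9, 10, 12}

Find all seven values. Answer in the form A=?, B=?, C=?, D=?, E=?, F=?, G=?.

A=8, B=11, C=7, D=6, E=10, F=9, G=12

E's domain is down to {10}, so E = 10. Eliminate 10 elsewhere: F, G.
F has just one choice, so F = 9. Remove 9 from A, C, G.
G has just one choice, so G = 12. Remove 12 from B, C.
A has just one choice, so A = 8. Strike 8 from C, D.
C's domain is down to {7}, so C = 7. Remove 7 from B.
D must be 6 (only option left).
That leaves B = 11.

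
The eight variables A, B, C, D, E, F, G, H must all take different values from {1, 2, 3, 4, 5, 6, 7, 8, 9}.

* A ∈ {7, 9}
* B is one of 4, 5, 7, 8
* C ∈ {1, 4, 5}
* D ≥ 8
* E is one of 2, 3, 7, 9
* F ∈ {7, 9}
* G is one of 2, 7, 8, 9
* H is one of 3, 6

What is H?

6

A and F share exactly the 2 values {7, 9}; by pigeonhole those values go to them, so strike 7, 9 from B, D, E, G.
D must be 8 (only option left). Strike 8 from B, G.
G must be 2 (only option left). So E can't be 2.
E has just one choice, so E = 3. Strike 3 from H.
So H = 6.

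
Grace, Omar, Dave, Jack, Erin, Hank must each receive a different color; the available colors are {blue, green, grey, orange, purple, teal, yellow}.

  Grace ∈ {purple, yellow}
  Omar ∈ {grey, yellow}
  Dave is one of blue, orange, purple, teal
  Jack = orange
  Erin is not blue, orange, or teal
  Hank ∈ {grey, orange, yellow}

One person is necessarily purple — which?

Jack has just one choice, so Jack = orange. So Dave, Hank can't be orange.
Omar and Hank between them cover only {grey, yellow} — a naked pair. Remove those values from Grace, Erin.
So purple goes to Grace.

Grace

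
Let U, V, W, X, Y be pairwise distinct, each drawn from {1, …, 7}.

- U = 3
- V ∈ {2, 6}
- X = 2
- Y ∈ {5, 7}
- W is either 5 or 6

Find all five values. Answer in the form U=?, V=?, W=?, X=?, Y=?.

U must be 3 (only option left).
That leaves X = 2. So V can't be 2.
V must be 6 (only option left). So W can't be 6.
That leaves W = 5. Remove 5 from Y.
Y has just one choice, so Y = 7.

U=3, V=6, W=5, X=2, Y=7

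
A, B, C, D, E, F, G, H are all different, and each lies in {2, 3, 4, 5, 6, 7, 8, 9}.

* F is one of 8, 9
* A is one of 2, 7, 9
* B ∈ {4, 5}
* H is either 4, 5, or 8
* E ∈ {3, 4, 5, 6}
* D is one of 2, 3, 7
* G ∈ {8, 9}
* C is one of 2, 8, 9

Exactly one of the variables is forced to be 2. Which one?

The 8 variables together cover exactly {2, 3, 4, 5, 6, 7, 8, 9} — 8 values for 8 variables — and 6 appears only in E's list, so E = 6.
Among the 7 still-open variables, 3 fits only D (and all 7 values in {2, 3, 4, 5, 7, 8, 9} must be used), so D = 3.
The 6 still-open variables draw from only 6 values {2, 4, 5, 7, 8, 9}, so each is used; only A can be 7, hence A = 7.
Among the 5 still-open variables, 2 fits only C (and all 5 values in {2, 4, 5, 8, 9} must be used), so C = 2.

C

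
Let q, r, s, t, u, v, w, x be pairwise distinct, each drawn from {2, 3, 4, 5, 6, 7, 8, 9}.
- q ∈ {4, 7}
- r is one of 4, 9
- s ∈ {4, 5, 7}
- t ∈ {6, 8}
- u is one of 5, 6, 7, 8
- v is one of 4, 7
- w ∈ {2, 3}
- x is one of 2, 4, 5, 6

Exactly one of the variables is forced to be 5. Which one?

The 8 variables together cover exactly {2, 3, 4, 5, 6, 7, 8, 9} — 8 values for 8 variables — and 3 appears only in w's list, so w = 3.
The 7 still-open variables draw from only 7 values {2, 4, 5, 6, 7, 8, 9}, so each is used; only x can be 2, hence x = 2.
The 6 still-open variables together cover exactly {4, 5, 6, 7, 8, 9} — 6 values for 6 variables — and 9 appears only in r's list, so r = 9.
The 2 variables q and v are confined to {4, 7}, which locks those values in; drop them from s, u.
So 5 goes to s.

s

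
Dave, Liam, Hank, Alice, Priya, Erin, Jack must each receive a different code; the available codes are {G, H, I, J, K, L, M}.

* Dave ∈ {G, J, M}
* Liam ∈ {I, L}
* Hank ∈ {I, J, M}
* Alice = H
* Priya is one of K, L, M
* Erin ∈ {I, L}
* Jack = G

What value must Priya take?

Alice's domain is down to {H}, so Alice = H.
Jack must be G (only option left). Remove G from Dave.
The 5 still-open variables draw from only 5 values {I, J, K, L, M}, so each is used; only Priya can be K, hence Priya = K.

K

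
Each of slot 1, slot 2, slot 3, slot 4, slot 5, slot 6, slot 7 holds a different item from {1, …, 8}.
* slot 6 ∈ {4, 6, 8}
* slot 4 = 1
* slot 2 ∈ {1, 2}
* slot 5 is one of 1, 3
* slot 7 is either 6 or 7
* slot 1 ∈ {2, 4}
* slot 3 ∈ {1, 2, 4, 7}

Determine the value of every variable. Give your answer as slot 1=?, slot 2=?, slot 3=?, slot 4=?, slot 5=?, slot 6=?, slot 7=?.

slot 1=4, slot 2=2, slot 3=7, slot 4=1, slot 5=3, slot 6=8, slot 7=6

slot 4 must be 1 (only option left). So slot 2, slot 3, slot 5 can't be 1.
slot 5 must be 3 (only option left).
slot 2's domain is down to {2}, so slot 2 = 2. So slot 1, slot 3 can't be 2.
slot 1 must be 4 (only option left). Eliminate 4 elsewhere: slot 3, slot 6.
That leaves slot 3 = 7. So slot 7 can't be 7.
slot 7 must be 6 (only option left). So slot 6 can't be 6.
slot 6's domain is down to {8}, so slot 6 = 8.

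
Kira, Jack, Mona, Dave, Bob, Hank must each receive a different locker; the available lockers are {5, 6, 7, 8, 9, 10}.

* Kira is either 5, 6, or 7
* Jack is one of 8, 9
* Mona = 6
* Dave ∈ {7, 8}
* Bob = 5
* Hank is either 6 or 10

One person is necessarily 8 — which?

Mona must be 6 (only option left). So Kira, Hank can't be 6.
Bob must be 5 (only option left). Remove 5 from Kira.
Hank must be 10 (only option left).
Kira must be 7 (only option left). Strike 7 from Dave.
So 8 goes to Dave.

Dave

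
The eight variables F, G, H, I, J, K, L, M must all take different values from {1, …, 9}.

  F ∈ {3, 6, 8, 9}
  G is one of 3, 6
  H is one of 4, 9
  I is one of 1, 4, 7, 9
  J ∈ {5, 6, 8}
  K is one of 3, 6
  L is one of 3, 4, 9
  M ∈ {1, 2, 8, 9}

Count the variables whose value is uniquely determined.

G and K share exactly the 2 values {3, 6}; by pigeonhole those values go to them, so strike 3, 6 from F, J, L.
H and L between them cover only {4, 9} — a naked pair. Remove those values from F, I, M.
F has just one choice, so F = 8. Strike 8 from J, M.
J has just one choice, so J = 5.
Determined: F=8, J=5. The other variables each still have more than one consistent value. That makes 2.

2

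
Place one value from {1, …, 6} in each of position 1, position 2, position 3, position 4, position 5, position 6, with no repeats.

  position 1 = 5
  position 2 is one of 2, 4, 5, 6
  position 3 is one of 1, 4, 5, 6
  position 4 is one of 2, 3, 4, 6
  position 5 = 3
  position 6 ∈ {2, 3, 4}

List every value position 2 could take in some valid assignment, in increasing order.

2, 4, 6

position 1 has just one choice, so position 1 = 5. Remove 5 from position 2, position 3.
That leaves position 5 = 3. Strike 3 from position 4, position 6.
The 4 still-open variables together cover exactly {1, 2, 4, 6} — 4 values for 4 variables — and 1 appears only in position 3's list, so position 3 = 1.
No further eliminations apply; position 2 can still be any of 2, 4, 6.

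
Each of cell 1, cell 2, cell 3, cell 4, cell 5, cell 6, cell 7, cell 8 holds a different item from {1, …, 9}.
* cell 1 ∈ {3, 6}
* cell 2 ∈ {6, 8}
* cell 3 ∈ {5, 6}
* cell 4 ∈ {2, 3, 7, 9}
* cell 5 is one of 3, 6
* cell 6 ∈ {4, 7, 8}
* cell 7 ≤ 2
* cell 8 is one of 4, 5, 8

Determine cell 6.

7

cell 1 and cell 5 between them cover only {3, 6} — a naked pair. Remove those values from cell 2, cell 3, cell 4.
That leaves cell 2 = 8. Strike 8 from cell 6, cell 8.
cell 3 must be 5 (only option left). Eliminate 5 elsewhere: cell 8.
That leaves cell 8 = 4. Eliminate 4 elsewhere: cell 6.
So cell 6 = 7.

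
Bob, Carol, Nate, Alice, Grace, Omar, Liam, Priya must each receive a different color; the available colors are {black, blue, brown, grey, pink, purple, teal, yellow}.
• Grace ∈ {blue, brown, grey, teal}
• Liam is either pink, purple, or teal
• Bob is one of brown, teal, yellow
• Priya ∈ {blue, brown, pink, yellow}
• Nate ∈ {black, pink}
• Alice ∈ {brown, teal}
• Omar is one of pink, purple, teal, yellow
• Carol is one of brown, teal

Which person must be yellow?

Bob

The 8 variables together cover exactly {black, blue, brown, grey, pink, purple, teal, yellow} — 8 values for 8 variables — and black appears only in Nate's list, so Nate = black.
The 7 still-open variables draw from only 7 values {blue, brown, grey, pink, purple, teal, yellow}, so each is used; only Grace can be grey, hence Grace = grey.
The 6 still-open variables together cover exactly {blue, brown, pink, purple, teal, yellow} — 6 values for 6 variables — and blue appears only in Priya's list, so Priya = blue.
Carol and Alice between them cover only {brown, teal} — a naked pair. Remove those values from Bob, Omar, Liam.
So yellow goes to Bob.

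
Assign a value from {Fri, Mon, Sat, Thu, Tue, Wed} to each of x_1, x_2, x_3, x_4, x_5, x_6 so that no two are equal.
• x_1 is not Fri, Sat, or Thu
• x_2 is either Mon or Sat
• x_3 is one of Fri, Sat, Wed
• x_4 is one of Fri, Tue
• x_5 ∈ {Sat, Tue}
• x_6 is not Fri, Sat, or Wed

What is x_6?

The 6 variables together cover exactly {Fri, Mon, Sat, Thu, Tue, Wed} — 6 values for 6 variables — and Thu appears only in x_6's list, so x_6 = Thu.

Thu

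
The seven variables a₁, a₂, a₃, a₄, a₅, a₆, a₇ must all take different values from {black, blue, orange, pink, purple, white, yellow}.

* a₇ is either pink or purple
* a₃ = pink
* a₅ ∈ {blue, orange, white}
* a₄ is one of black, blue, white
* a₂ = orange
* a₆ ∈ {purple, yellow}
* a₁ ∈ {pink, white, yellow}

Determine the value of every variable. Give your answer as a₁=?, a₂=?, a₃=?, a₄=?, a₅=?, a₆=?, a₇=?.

a₁=white, a₂=orange, a₃=pink, a₄=black, a₅=blue, a₆=yellow, a₇=purple

a₂ must be orange (only option left). Remove orange from a₅.
a₃ must be pink (only option left). Remove pink from a₁, a₇.
a₇ must be purple (only option left). Remove purple from a₆.
a₆ must be yellow (only option left). Remove yellow from a₁.
a₁ has just one choice, so a₁ = white. Strike white from a₄, a₅.
a₅'s domain is down to {blue}, so a₅ = blue. Strike blue from a₄.
a₄ has just one choice, so a₄ = black.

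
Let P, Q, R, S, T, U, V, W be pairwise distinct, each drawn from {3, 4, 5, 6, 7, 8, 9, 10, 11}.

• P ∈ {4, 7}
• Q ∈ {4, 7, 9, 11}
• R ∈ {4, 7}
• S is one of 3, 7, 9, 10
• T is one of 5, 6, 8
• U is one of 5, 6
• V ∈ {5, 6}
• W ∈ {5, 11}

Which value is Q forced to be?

P and R share exactly the 2 values {4, 7}; by pigeonhole those values go to them, so strike 4, 7 from Q, S.
U and V between them cover only {5, 6} — a naked pair. Remove those values from T, W.
That leaves T = 8.
W has just one choice, so W = 11. Remove 11 from Q.
So Q = 9.

9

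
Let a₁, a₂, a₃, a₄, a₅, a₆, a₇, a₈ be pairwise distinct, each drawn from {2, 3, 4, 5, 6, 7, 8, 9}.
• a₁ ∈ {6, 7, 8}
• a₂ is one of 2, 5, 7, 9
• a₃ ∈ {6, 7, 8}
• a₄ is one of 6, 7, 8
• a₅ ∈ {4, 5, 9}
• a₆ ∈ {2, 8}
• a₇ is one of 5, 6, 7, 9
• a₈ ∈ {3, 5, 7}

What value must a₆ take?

2

Among the 8 variables, 3 fits only a₈ (and all 8 values in {2, 3, 4, 5, 6, 7, 8, 9} must be used), so a₈ = 3.
Among the 7 still-open variables, 4 fits only a₅ (and all 7 values in {2, 4, 5, 6, 7, 8, 9} must be used), so a₅ = 4.
The 3 variables a₁, a₃, a₄ are confined to {6, 7, 8}, which locks those values in; drop them from a₂, a₆, a₇.
So a₆ = 2.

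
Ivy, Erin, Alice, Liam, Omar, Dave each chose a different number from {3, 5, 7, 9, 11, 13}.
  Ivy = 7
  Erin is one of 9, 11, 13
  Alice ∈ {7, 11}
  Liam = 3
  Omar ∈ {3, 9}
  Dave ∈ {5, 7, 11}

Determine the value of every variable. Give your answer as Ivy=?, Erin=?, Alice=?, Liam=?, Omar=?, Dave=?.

Ivy=7, Erin=13, Alice=11, Liam=3, Omar=9, Dave=5

Ivy has just one choice, so Ivy = 7. Strike 7 from Alice, Dave.
Alice has just one choice, so Alice = 11. So Erin, Dave can't be 11.
Liam has just one choice, so Liam = 3. Eliminate 3 elsewhere: Omar.
Omar's domain is down to {9}, so Omar = 9. Remove 9 from Erin.
That leaves Dave = 5.
Erin must be 13 (only option left).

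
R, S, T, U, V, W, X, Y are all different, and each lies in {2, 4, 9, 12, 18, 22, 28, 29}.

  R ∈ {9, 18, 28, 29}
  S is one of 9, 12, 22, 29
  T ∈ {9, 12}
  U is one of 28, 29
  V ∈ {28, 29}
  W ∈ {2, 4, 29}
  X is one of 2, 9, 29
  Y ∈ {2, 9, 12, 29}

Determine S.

The 8 variables together cover exactly {2, 4, 9, 12, 18, 22, 28, 29} — 8 values for 8 variables — and 4 appears only in W's list, so W = 4.
The 7 still-open variables together cover exactly {2, 9, 12, 18, 22, 28, 29} — 7 values for 7 variables — and 18 appears only in R's list, so R = 18.
Among the 6 still-open variables, 22 fits only S (and all 6 values in {2, 9, 12, 22, 28, 29} must be used), so S = 22.

22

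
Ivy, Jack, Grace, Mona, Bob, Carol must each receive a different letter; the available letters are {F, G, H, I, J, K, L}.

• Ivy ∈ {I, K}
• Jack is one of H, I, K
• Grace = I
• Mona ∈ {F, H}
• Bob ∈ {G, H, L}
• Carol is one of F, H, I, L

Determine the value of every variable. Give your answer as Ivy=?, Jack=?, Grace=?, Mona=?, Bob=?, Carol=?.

Ivy=K, Jack=H, Grace=I, Mona=F, Bob=G, Carol=L

Grace's domain is down to {I}, so Grace = I. Strike I from Ivy, Jack, Carol.
That leaves Ivy = K. Remove K from Jack.
Jack's domain is down to {H}, so Jack = H. Remove H from Mona, Bob, Carol.
Mona has just one choice, so Mona = F. Eliminate F elsewhere: Carol.
Carol has just one choice, so Carol = L. So Bob can't be L.
Bob has just one choice, so Bob = G.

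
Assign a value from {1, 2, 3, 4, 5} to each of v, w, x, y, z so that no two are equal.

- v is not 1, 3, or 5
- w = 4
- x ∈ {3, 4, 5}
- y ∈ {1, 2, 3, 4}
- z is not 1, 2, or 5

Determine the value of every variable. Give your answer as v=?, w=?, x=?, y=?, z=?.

v=2, w=4, x=5, y=1, z=3

w has just one choice, so w = 4. So v, x, y, z can't be 4.
That leaves z = 3. Remove 3 from x, y.
v must be 2 (only option left). Eliminate 2 elsewhere: y.
x's domain is down to {5}, so x = 5.
That leaves y = 1.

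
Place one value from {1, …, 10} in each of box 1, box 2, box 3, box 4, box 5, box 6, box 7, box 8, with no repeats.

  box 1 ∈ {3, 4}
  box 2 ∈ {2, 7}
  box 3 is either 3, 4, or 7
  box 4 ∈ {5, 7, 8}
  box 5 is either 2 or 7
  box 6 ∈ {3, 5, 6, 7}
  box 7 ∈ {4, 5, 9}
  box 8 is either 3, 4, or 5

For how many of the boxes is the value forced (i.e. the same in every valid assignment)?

4

The 8 variables together cover exactly {2, 3, 4, 5, 6, 7, 8, 9} — 8 values for 8 variables — and 6 appears only in box 6's list, so box 6 = 6.
The 7 still-open variables together cover exactly {2, 3, 4, 5, 7, 8, 9} — 7 values for 7 variables — and 8 appears only in box 4's list, so box 4 = 8.
The 6 still-open variables together cover exactly {2, 3, 4, 5, 7, 9} — 6 values for 6 variables — and 9 appears only in box 7's list, so box 7 = 9.
Among the 5 still-open variables, 5 fits only box 8 (and all 5 values in {2, 3, 4, 5, 7} must be used), so box 8 = 5.
The 2 variables box 2 and box 5 are confined to {2, 7}, which locks those values in; drop them from box 3.
Determined: box 4=8, box 6=6, box 7=9, box 8=5. The other boxes each still have more than one consistent value. That makes 4.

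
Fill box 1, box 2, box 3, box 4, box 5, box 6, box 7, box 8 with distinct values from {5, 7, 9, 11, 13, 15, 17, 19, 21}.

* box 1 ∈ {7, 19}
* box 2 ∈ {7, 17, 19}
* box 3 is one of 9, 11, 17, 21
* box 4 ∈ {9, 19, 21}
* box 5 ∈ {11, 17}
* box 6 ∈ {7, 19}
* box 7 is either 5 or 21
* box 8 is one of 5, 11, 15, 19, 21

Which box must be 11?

box 5

The 8 variables together cover exactly {5, 7, 9, 11, 15, 17, 19, 21} — 8 values for 8 variables — and 15 appears only in box 8's list, so box 8 = 15.
The 7 still-open variables together cover exactly {5, 7, 9, 11, 17, 19, 21} — 7 values for 7 variables — and 5 appears only in box 7's list, so box 7 = 5.
box 1 and box 6 between them cover only {7, 19} — a naked pair. Remove those values from box 2, box 4.
That leaves box 2 = 17. Strike 17 from box 3, box 5.
So 11 goes to box 5.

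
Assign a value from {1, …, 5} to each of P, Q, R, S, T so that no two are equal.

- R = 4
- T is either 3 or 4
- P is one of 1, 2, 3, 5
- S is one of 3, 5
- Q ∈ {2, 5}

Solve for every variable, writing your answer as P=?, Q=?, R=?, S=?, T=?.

R's domain is down to {4}, so R = 4. Strike 4 from T.
T has just one choice, so T = 3. Eliminate 3 elsewhere: P, S.
S's domain is down to {5}, so S = 5. Eliminate 5 elsewhere: P, Q.
Q must be 2 (only option left). Eliminate 2 elsewhere: P.
P's domain is down to {1}, so P = 1.

P=1, Q=2, R=4, S=5, T=3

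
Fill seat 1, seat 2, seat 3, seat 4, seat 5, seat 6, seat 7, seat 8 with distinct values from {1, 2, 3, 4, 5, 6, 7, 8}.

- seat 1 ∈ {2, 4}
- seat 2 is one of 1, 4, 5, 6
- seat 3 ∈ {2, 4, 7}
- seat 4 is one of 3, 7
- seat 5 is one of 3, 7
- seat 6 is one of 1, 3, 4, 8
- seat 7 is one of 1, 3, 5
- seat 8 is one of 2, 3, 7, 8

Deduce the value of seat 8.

The 8 variables draw from only 8 values {1, 2, 3, 4, 5, 6, 7, 8}, so each is used; only seat 2 can be 6, hence seat 2 = 6.
The 7 still-open variables together cover exactly {1, 2, 3, 4, 5, 7, 8} — 7 values for 7 variables — and 5 appears only in seat 7's list, so seat 7 = 5.
Among the 6 still-open variables, 1 fits only seat 6 (and all 6 values in {1, 2, 3, 4, 7, 8} must be used), so seat 6 = 1.
The 5 still-open variables draw from only 5 values {2, 3, 4, 7, 8}, so each is used; only seat 8 can be 8, hence seat 8 = 8.

8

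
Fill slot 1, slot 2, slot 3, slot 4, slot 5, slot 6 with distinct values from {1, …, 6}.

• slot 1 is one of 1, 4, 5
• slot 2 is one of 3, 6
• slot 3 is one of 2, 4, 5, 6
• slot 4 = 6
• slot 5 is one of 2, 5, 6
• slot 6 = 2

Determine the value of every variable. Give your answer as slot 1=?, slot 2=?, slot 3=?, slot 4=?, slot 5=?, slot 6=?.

slot 4 has just one choice, so slot 4 = 6. So slot 2, slot 3, slot 5 can't be 6.
slot 6 must be 2 (only option left). Strike 2 from slot 3, slot 5.
slot 2 must be 3 (only option left).
That leaves slot 5 = 5. Remove 5 from slot 1, slot 3.
slot 3's domain is down to {4}, so slot 3 = 4. Remove 4 from slot 1.
slot 1 must be 1 (only option left).

slot 1=1, slot 2=3, slot 3=4, slot 4=6, slot 5=5, slot 6=2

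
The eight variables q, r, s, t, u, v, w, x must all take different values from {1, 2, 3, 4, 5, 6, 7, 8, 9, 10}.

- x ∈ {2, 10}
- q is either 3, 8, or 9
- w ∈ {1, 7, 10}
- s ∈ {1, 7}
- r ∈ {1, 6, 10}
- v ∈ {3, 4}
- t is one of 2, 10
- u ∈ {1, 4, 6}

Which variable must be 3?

v

The 2 variables t and x are confined to {2, 10}, which locks those values in; drop them from r, w.
s and w share exactly the 2 values {1, 7}; by pigeonhole those values go to them, so strike 1, 7 from r, u.
r has just one choice, so r = 6. Strike 6 from u.
u's domain is down to {4}, so u = 4. Remove 4 from v.
So 3 goes to v.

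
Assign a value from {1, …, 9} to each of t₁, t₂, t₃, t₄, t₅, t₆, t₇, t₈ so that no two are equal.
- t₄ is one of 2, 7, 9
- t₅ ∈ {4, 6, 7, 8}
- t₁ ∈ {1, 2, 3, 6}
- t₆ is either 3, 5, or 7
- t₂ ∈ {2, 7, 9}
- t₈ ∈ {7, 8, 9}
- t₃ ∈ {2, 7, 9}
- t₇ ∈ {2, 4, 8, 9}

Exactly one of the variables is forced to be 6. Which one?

t₅

t₂, t₃, t₄ between them cover only {2, 7, 9} — a naked triple. Remove those values from t₁, t₅, t₆, t₇, t₈.
That leaves t₈ = 8. So t₅, t₇ can't be 8.
t₇'s domain is down to {4}, so t₇ = 4. Remove 4 from t₅.
So 6 goes to t₅.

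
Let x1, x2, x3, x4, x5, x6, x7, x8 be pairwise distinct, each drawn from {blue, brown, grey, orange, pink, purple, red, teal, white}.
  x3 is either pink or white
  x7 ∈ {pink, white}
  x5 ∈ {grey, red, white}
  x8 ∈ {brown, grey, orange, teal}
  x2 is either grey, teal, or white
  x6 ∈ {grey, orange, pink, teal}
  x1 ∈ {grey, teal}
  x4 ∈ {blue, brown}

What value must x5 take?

red

Among the 8 variables, blue fits only x4 (and all 8 values in {blue, brown, grey, orange, pink, red, teal, white} must be used), so x4 = blue.
The 7 still-open variables together cover exactly {brown, grey, orange, pink, red, teal, white} — 7 values for 7 variables — and brown appears only in x8's list, so x8 = brown.
The 6 still-open variables draw from only 6 values {grey, orange, pink, red, teal, white}, so each is used; only x6 can be orange, hence x6 = orange.
Among the 5 still-open variables, red fits only x5 (and all 5 values in {grey, pink, red, teal, white} must be used), so x5 = red.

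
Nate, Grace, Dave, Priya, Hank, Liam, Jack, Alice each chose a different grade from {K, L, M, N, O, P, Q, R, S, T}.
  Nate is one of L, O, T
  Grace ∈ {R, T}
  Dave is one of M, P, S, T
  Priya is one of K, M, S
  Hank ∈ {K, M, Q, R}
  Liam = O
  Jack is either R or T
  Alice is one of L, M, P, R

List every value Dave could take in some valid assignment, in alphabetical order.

Liam's domain is down to {O}, so Liam = O. Strike O from Nate.
Grace and Jack share exactly the 2 values {R, T}; by pigeonhole those values go to them, so strike R, T from Nate, Dave, Hank, Alice.
Nate's domain is down to {L}, so Nate = L. So Alice can't be L.
No further eliminations apply; Dave can still be any of M, P, S.

M, P, S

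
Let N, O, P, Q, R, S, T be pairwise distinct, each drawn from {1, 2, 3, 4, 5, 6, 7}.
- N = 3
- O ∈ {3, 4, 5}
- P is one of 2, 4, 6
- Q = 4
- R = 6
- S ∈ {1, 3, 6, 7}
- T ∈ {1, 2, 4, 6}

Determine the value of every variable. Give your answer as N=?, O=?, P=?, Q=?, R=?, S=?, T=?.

N has just one choice, so N = 3. Strike 3 from O, S.
Q's domain is down to {4}, so Q = 4. So O, P, T can't be 4.
That leaves R = 6. Strike 6 from P, S, T.
O has just one choice, so O = 5.
That leaves P = 2. Strike 2 from T.
T has just one choice, so T = 1. Eliminate 1 elsewhere: S.
That leaves S = 7.

N=3, O=5, P=2, Q=4, R=6, S=7, T=1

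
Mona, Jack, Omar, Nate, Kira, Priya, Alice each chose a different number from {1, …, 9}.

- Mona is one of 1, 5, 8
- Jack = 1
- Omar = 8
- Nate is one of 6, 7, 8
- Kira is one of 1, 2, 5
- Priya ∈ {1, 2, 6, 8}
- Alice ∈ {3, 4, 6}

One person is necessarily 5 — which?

Mona

Jack must be 1 (only option left). So Mona, Kira, Priya can't be 1.
Omar has just one choice, so Omar = 8. Eliminate 8 elsewhere: Mona, Nate, Priya.
So 5 goes to Mona.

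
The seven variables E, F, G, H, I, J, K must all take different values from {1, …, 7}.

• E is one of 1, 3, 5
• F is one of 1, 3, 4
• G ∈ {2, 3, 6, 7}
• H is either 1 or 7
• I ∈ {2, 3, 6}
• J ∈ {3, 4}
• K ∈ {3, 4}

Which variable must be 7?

The 7 variables draw from only 7 values {1, 2, 3, 4, 5, 6, 7}, so each is used; only E can be 5, hence E = 5.
The 2 variables J and K are confined to {3, 4}, which locks those values in; drop them from F, G, I.
That leaves F = 1. Strike 1 from H.
So 7 goes to H.

H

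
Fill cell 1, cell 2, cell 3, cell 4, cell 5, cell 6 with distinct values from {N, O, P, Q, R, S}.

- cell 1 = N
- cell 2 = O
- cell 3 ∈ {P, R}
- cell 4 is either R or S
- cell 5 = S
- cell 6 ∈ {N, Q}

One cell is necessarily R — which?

cell 1's domain is down to {N}, so cell 1 = N. Remove N from cell 6.
cell 2 has just one choice, so cell 2 = O.
cell 5 must be S (only option left). Eliminate S elsewhere: cell 4.
So R goes to cell 4.

cell 4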